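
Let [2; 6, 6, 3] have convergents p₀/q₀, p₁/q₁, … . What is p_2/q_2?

Using pₖ = aₖpₖ₋₁ + pₖ₋₂, qₖ = aₖqₖ₋₁ + qₖ₋₂ (with p₋₁=1, p₋₂=0, q₋₁=0, q₋₂=1):
  k=0: a=2, p=2, q=1
  k=1: a=6, p=13, q=6
  k=2: a=6, p=80, q=37

80/37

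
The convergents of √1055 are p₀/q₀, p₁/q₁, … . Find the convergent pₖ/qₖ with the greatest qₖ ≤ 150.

√1055 = [32; 2, 12, 2, 64, …] (period length 4).
Convergents:
  p_0/q_0 = 32/1
  p_1/q_1 = 65/2
  p_2/q_2 = 812/25
  p_3/q_3 = 1689/52
  p_4/q_4 = 108908/3353
q_3 = 52 ≤ 150 < 3353 = q_4, so the answer is 1689/52.

1689/52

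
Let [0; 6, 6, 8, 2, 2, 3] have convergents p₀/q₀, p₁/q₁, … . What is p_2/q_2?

Using pₖ = aₖpₖ₋₁ + pₖ₋₂, qₖ = aₖqₖ₋₁ + qₖ₋₂ (with p₋₁=1, p₋₂=0, q₋₁=0, q₋₂=1):
  k=0: a=0, p=0, q=1
  k=1: a=6, p=1, q=6
  k=2: a=6, p=6, q=37

6/37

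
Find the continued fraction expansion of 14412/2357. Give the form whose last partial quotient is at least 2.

[6; 8, 1, 2, 1, 2, 3, 7]

14412 = 6·2357 + 270
2357 = 8·270 + 197
270 = 1·197 + 73
197 = 2·73 + 51
73 = 1·51 + 22
51 = 2·22 + 7
22 = 3·7 + 1
7 = 7·1 + 0  (stop)
So 14412/2357 = [6; 8, 1, 2, 1, 2, 3, 7].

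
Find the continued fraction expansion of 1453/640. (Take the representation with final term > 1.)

[2; 3, 1, 2, 3, 17]

1453 = 2·640 + 173
640 = 3·173 + 121
173 = 1·121 + 52
121 = 2·52 + 17
52 = 3·17 + 1
17 = 17·1 + 0  (stop)
So 1453/640 = [2; 3, 1, 2, 3, 17].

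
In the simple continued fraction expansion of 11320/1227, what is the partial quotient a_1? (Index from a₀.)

11320 = 9·1227 + 277   →  a_0 = 9
1227 = 4·277 + 119   →  a_1 = 4

4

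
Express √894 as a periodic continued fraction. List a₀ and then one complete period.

[29; 1, 8, 1, 58]

a₀ = ⌊√894⌋ = 29.
With m₀=0, d₀=1 and mₖ₊₁ = dₖaₖ − mₖ, dₖ₊₁ = (n − mₖ₊₁²)/dₖ, aₖ₊₁ = ⌊(a₀+mₖ₊₁)/dₖ₊₁⌋:
  k=1: m=29, d=53, a=1
  k=2: m=24, d=6, a=8
  k=3: m=24, d=53, a=1
  k=4: m=29, d=1, a=58
d=1 and a=2a₀=58 at k=4, so the next step gives (m, d) = (29, 53) again — its k=1 value — and the period has length 4.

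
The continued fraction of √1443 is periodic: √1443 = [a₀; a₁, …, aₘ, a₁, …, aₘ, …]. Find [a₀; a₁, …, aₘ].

[37; 1, 74]

a₀ = ⌊√1443⌋ = 37.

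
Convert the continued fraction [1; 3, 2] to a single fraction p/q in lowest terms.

9/7

Fold from the inside: start with 2/1.
  3 + 1/2 = 7/2
  1 + 2/7 = 9/7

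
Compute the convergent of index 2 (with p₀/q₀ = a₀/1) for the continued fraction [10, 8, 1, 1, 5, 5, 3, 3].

91/9

Using pₖ = aₖpₖ₋₁ + pₖ₋₂, qₖ = aₖqₖ₋₁ + qₖ₋₂ (with p₋₁=1, p₋₂=0, q₋₁=0, q₋₂=1):
  k=0: a=10, p=10, q=1
  k=1: a=8, p=81, q=8
  k=2: a=1, p=91, q=9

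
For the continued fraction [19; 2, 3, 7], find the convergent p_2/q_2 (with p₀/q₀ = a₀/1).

136/7

Using pₖ = aₖpₖ₋₁ + pₖ₋₂, qₖ = aₖqₖ₋₁ + qₖ₋₂ (with p₋₁=1, p₋₂=0, q₋₁=0, q₋₂=1):
  k=0: a=19, p=19, q=1
  k=1: a=2, p=39, q=2
  k=2: a=3, p=136, q=7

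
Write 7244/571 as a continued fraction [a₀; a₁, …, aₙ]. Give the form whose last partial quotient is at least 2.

7244 = 12*571 + 392
571 = 1*392 + 179
392 = 2*179 + 34
179 = 5*34 + 9
34 = 3*9 + 7
9 = 1*7 + 2
7 = 3*2 + 1
2 = 2*1 + 0  (stop)
So 7244/571 = [12; 1, 2, 5, 3, 1, 3, 2].

[12; 1, 2, 5, 3, 1, 3, 2]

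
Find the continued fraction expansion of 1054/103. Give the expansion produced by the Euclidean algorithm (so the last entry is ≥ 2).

[10; 4, 3, 2, 3]

1054 = 10*103 + 24
103 = 4*24 + 7
24 = 3*7 + 3
7 = 2*3 + 1
3 = 3*1 + 0  (stop)
So 1054/103 = [10; 4, 3, 2, 3].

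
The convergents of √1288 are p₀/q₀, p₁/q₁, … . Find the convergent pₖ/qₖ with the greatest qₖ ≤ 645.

22897/638

√1288 = [35; 1, 7, 1, 70, …] (period length 4).
Convergents:
  p_0/q_0 = 35/1
  p_1/q_1 = 36/1
  p_2/q_2 = 287/8
  p_3/q_3 = 323/9
  p_4/q_4 = 22897/638
  p_5/q_5 = 23220/647
q_4 = 638 ≤ 645 < 647 = q_5, so the answer is 22897/638.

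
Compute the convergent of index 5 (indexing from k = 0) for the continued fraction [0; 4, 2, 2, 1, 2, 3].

19/84

Using pₖ = aₖpₖ₋₁ + pₖ₋₂, qₖ = aₖqₖ₋₁ + qₖ₋₂ (with p₋₁=1, p₋₂=0, q₋₁=0, q₋₂=1):
  k=0: a=0, p=0, q=1
  k=1: a=4, p=1, q=4
  k=2: a=2, p=2, q=9
  k=3: a=2, p=5, q=22
  k=4: a=1, p=7, q=31
  k=5: a=2, p=19, q=84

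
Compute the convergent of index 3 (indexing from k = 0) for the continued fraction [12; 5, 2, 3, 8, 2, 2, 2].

463/38

Using pₖ = aₖpₖ₋₁ + pₖ₋₂, qₖ = aₖqₖ₋₁ + qₖ₋₂ (with p₋₁=1, p₋₂=0, q₋₁=0, q₋₂=1):
  k=0: a=12, p=12, q=1
  k=1: a=5, p=61, q=5
  k=2: a=2, p=134, q=11
  k=3: a=3, p=463, q=38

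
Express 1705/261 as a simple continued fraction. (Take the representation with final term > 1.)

1705 = 6·261 + 139
261 = 1·139 + 122
139 = 1·122 + 17
122 = 7·17 + 3
17 = 5·3 + 2
3 = 1·2 + 1
2 = 2·1 + 0  (stop)
So 1705/261 = [6; 1, 1, 7, 5, 1, 2].

[6; 1, 1, 7, 5, 1, 2]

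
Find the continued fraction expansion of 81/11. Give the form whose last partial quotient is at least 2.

81 = 7·11 + 4
11 = 2·4 + 3
4 = 1·3 + 1
3 = 3·1 + 0  (stop)
So 81/11 = [7; 2, 1, 3].

[7; 2, 1, 3]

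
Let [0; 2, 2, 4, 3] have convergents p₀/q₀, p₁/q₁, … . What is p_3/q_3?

9/22

Using pₖ = aₖpₖ₋₁ + pₖ₋₂, qₖ = aₖqₖ₋₁ + qₖ₋₂ (with p₋₁=1, p₋₂=0, q₋₁=0, q₋₂=1):
  k=0: a=0, p=0, q=1
  k=1: a=2, p=1, q=2
  k=2: a=2, p=2, q=5
  k=3: a=4, p=9, q=22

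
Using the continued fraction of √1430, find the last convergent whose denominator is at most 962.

√1430 = [37; 1, 4, 2, 2, 2, 4, 1, 74, …] (period length 8).
Convergents:
  p_0/q_0 = 37/1
  p_1/q_1 = 38/1
  p_2/q_2 = 189/5
  p_3/q_3 = 416/11
  p_4/q_4 = 1021/27
  p_5/q_5 = 2458/65
  p_6/q_6 = 10853/287
  p_7/q_7 = 13311/352
  p_8/q_8 = 995867/26335
q_7 = 352 ≤ 962 < 26335 = q_8, so the answer is 13311/352.

13311/352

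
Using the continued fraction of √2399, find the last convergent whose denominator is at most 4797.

232751/4752

√2399 = [48; 1, 47, 1, 96, …] (period length 4).
Convergents:
  p_0/q_0 = 48/1
  p_1/q_1 = 49/1
  p_2/q_2 = 2351/48
  p_3/q_3 = 2400/49
  p_4/q_4 = 232751/4752
  p_5/q_5 = 235151/4801
q_4 = 4752 ≤ 4797 < 4801 = q_5, so the answer is 232751/4752.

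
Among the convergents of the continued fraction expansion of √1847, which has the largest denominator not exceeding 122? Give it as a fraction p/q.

1848/43

√1847 = [42; 1, 41, 1, 84, …] (period length 4).
Convergents:
  p_0/q_0 = 42/1
  p_1/q_1 = 43/1
  p_2/q_2 = 1805/42
  p_3/q_3 = 1848/43
  p_4/q_4 = 157037/3654
q_3 = 43 ≤ 122 < 3654 = q_4, so the answer is 1848/43.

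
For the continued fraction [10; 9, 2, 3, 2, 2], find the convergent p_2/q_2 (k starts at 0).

Using pₖ = aₖpₖ₋₁ + pₖ₋₂, qₖ = aₖqₖ₋₁ + qₖ₋₂ (with p₋₁=1, p₋₂=0, q₋₁=0, q₋₂=1):
  k=0: a=10, p=10, q=1
  k=1: a=9, p=91, q=9
  k=2: a=2, p=192, q=19

192/19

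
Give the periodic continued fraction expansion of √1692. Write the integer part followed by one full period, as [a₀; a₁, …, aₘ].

a₀ = ⌊√1692⌋ = 41.

[41; 7, 2, 7, 82]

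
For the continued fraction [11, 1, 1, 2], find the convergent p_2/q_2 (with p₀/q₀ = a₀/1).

23/2

Using pₖ = aₖpₖ₋₁ + pₖ₋₂, qₖ = aₖqₖ₋₁ + qₖ₋₂ (with p₋₁=1, p₋₂=0, q₋₁=0, q₋₂=1):
  k=0: a=11, p=11, q=1
  k=1: a=1, p=12, q=1
  k=2: a=1, p=23, q=2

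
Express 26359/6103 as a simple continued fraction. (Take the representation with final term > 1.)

26359 = 4×6103 + 1947
6103 = 3×1947 + 262
1947 = 7×262 + 113
262 = 2×113 + 36
113 = 3×36 + 5
36 = 7×5 + 1
5 = 5×1 + 0  (stop)
So 26359/6103 = [4; 3, 7, 2, 3, 7, 5].

[4; 3, 7, 2, 3, 7, 5]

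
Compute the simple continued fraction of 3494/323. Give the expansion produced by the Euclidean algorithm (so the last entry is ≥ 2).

3494 = 10*323 + 264
323 = 1*264 + 59
264 = 4*59 + 28
59 = 2*28 + 3
28 = 9*3 + 1
3 = 3*1 + 0  (stop)
So 3494/323 = [10; 1, 4, 2, 9, 3].

[10; 1, 4, 2, 9, 3]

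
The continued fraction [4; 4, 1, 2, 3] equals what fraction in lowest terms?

Fold from the inside: start with 3/1.
  2 + 1/3 = 7/3
  1 + 3/7 = 10/7
  4 + 7/10 = 47/10
  4 + 10/47 = 198/47

198/47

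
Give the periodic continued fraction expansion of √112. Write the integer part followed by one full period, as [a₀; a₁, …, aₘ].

a₀ = ⌊√112⌋ = 10.
With m₀=0, d₀=1 and mₖ₊₁ = dₖaₖ − mₖ, dₖ₊₁ = (n − mₖ₊₁²)/dₖ, aₖ₊₁ = ⌊(a₀+mₖ₊₁)/dₖ₊₁⌋:
  k=1: m=10, d=12, a=1
  k=2: m=2, d=9, a=1
  k=3: m=7, d=7, a=2
  k=4: m=7, d=9, a=1
  k=5: m=2, d=12, a=1
  k=6: m=10, d=1, a=20
d=1 and a=2a₀=20 at k=6, so the next step gives (m, d) = (10, 12) again — its k=1 value — and the period has length 6.

[10; 1, 1, 2, 1, 1, 20]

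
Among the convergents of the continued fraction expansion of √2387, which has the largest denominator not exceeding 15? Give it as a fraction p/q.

342/7

√2387 = [48; 1, 5, 1, 96, …] (period length 4).
Convergents:
  p_0/q_0 = 48/1
  p_1/q_1 = 49/1
  p_2/q_2 = 293/6
  p_3/q_3 = 342/7
  p_4/q_4 = 33125/678
q_3 = 7 ≤ 15 < 678 = q_4, so the answer is 342/7.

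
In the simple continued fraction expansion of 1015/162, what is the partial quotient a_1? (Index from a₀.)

3

1015 = 6·162 + 43   →  a_0 = 6
162 = 3·43 + 33   →  a_1 = 3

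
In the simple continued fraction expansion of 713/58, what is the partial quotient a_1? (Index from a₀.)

3

713 = 12·58 + 17   →  a_0 = 12
58 = 3·17 + 7   →  a_1 = 3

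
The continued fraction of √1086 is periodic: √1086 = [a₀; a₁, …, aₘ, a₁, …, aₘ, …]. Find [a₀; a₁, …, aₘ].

a₀ = ⌊√1086⌋ = 32.
With m₀=0, d₀=1 and mₖ₊₁ = dₖaₖ − mₖ, dₖ₊₁ = (n − mₖ₊₁²)/dₖ, aₖ₊₁ = ⌊(a₀+mₖ₊₁)/dₖ₊₁⌋:
  k=1: m=32, d=62, a=1
  k=2: m=30, d=3, a=20
  k=3: m=30, d=62, a=1
  k=4: m=32, d=1, a=64
d=1 and a=2a₀=64 at k=4, so the next step gives (m, d) = (32, 62) again — its k=1 value — and the period has length 4.

[32; 1, 20, 1, 64]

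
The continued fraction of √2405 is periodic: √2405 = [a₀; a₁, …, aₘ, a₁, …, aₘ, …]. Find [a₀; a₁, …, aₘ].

a₀ = ⌊√2405⌋ = 49.
With m₀=0, d₀=1 and mₖ₊₁ = dₖaₖ − mₖ, dₖ₊₁ = (n − mₖ₊₁²)/dₖ, aₖ₊₁ = ⌊(a₀+mₖ₊₁)/dₖ₊₁⌋:
  k=1: m=49, d=4, a=24
  k=2: m=47, d=49, a=1
  k=3: m=2, d=49, a=1
  k=4: m=47, d=4, a=24
  k=5: m=49, d=1, a=98
d=1 and a=2a₀=98 at k=5, so the next step gives (m, d) = (49, 4) again — its k=1 value — and the period has length 5.

[49; 24, 1, 1, 24, 98]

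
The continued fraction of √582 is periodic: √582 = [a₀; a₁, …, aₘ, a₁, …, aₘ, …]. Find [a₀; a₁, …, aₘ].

[24; 8, 48]

a₀ = ⌊√582⌋ = 24.
With m₀=0, d₀=1 and mₖ₊₁ = dₖaₖ − mₖ, dₖ₊₁ = (n − mₖ₊₁²)/dₖ, aₖ₊₁ = ⌊(a₀+mₖ₊₁)/dₖ₊₁⌋:
  k=1: m=24, d=6, a=8
  k=2: m=24, d=1, a=48
d=1 and a=2a₀=48 at k=2, so the next step gives (m, d) = (24, 6) again — its k=1 value — and the period has length 2.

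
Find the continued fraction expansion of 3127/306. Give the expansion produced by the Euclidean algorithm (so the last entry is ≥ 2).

3127 = 10·306 + 67
306 = 4·67 + 38
67 = 1·38 + 29
38 = 1·29 + 9
29 = 3·9 + 2
9 = 4·2 + 1
2 = 2·1 + 0  (stop)
So 3127/306 = [10; 4, 1, 1, 3, 4, 2].

[10; 4, 1, 1, 3, 4, 2]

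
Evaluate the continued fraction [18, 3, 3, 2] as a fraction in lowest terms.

Using pₖ = aₖpₖ₋₁ + pₖ₋₂ and qₖ = aₖqₖ₋₁ + qₖ₋₂:
  k=0: a=18, p=18, q=1
  k=1: a=3, p=55, q=3
  k=2: a=3, p=183, q=10
  k=3: a=2, p=421, q=23

421/23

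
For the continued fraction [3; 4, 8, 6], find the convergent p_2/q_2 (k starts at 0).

107/33

Using pₖ = aₖpₖ₋₁ + pₖ₋₂, qₖ = aₖqₖ₋₁ + qₖ₋₂ (with p₋₁=1, p₋₂=0, q₋₁=0, q₋₂=1):
  k=0: a=3, p=3, q=1
  k=1: a=4, p=13, q=4
  k=2: a=8, p=107, q=33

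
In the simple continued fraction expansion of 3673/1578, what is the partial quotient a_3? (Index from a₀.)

6

3673 = 2·1578 + 517   →  a_0 = 2
1578 = 3·517 + 27   →  a_1 = 3
517 = 19·27 + 4   →  a_2 = 19
27 = 6·4 + 3   →  a_3 = 6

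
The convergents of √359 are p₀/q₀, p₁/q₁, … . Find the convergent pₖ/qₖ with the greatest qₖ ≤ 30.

√359 = [18; 1, 17, 1, 36, …] (period length 4).
Convergents:
  p_0/q_0 = 18/1
  p_1/q_1 = 19/1
  p_2/q_2 = 341/18
  p_3/q_3 = 360/19
  p_4/q_4 = 13301/702
q_3 = 19 ≤ 30 < 702 = q_4, so the answer is 360/19.

360/19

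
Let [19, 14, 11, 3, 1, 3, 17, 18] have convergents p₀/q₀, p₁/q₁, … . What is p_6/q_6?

784027/41111

Using pₖ = aₖpₖ₋₁ + pₖ₋₂, qₖ = aₖqₖ₋₁ + qₖ₋₂ (with p₋₁=1, p₋₂=0, q₋₁=0, q₋₂=1):
  k=0: a=19, p=19, q=1
  k=1: a=14, p=267, q=14
  k=2: a=11, p=2956, q=155
  k=3: a=3, p=9135, q=479
  k=4: a=1, p=12091, q=634
  k=5: a=3, p=45408, q=2381
  k=6: a=17, p=784027, q=41111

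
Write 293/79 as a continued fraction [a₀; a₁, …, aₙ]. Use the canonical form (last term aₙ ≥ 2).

293 = 3*79 + 56
79 = 1*56 + 23
56 = 2*23 + 10
23 = 2*10 + 3
10 = 3*3 + 1
3 = 3*1 + 0  (stop)
So 293/79 = [3; 1, 2, 2, 3, 3].

[3; 1, 2, 2, 3, 3]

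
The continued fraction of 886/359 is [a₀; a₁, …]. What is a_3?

3

886 = 2·359 + 168   →  a_0 = 2
359 = 2·168 + 23   →  a_1 = 2
168 = 7·23 + 7   →  a_2 = 7
23 = 3·7 + 2   →  a_3 = 3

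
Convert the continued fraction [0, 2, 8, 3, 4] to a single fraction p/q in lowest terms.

108/229

Using pₖ = aₖpₖ₋₁ + pₖ₋₂ and qₖ = aₖqₖ₋₁ + qₖ₋₂:
  k=0: a=0, p=0, q=1
  k=1: a=2, p=1, q=2
  k=2: a=8, p=8, q=17
  k=3: a=3, p=25, q=53
  k=4: a=4, p=108, q=229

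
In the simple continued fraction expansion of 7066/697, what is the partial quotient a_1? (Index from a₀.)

7

7066 = 10·697 + 96   →  a_0 = 10
697 = 7·96 + 25   →  a_1 = 7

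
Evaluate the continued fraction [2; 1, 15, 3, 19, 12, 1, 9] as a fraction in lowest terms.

360447/122653

Using pₖ = aₖpₖ₋₁ + pₖ₋₂ and qₖ = aₖqₖ₋₁ + qₖ₋₂:
  k=0: a=2, p=2, q=1
  k=1: a=1, p=3, q=1
  k=2: a=15, p=47, q=16
  k=3: a=3, p=144, q=49
  k=4: a=19, p=2783, q=947
  k=5: a=12, p=33540, q=11413
  k=6: a=1, p=36323, q=12360
  k=7: a=9, p=360447, q=122653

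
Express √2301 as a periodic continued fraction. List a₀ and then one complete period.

a₀ = ⌊√2301⌋ = 47.
With m₀=0, d₀=1 and mₖ₊₁ = dₖaₖ − mₖ, dₖ₊₁ = (n − mₖ₊₁²)/dₖ, aₖ₊₁ = ⌊(a₀+mₖ₊₁)/dₖ₊₁⌋:
  k=1: m=47, d=92, a=1
  k=2: m=45, d=3, a=30
  k=3: m=45, d=92, a=1
  k=4: m=47, d=1, a=94
d=1 and a=2a₀=94 at k=4, so the next step gives (m, d) = (47, 92) again — its k=1 value — and the period has length 4.

[47; 1, 30, 1, 94]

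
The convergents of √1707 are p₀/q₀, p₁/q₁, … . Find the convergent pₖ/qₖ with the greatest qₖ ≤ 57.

785/19

√1707 = [41; 3, 6, 41, 6, 3, 82, …] (period length 6).
Convergents:
  p_0/q_0 = 41/1
  p_1/q_1 = 124/3
  p_2/q_2 = 785/19
  p_3/q_3 = 32309/782
q_2 = 19 ≤ 57 < 782 = q_3, so the answer is 785/19.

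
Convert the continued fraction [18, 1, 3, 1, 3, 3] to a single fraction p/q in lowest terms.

1165/62

Fold from the inside: start with 3/1.
  3 + 1/3 = 10/3
  1 + 3/10 = 13/10
  3 + 10/13 = 49/13
  1 + 13/49 = 62/49
  18 + 49/62 = 1165/62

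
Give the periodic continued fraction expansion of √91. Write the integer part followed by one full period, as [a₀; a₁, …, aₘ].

a₀ = ⌊√91⌋ = 9.
With m₀=0, d₀=1 and mₖ₊₁ = dₖaₖ − mₖ, dₖ₊₁ = (n − mₖ₊₁²)/dₖ, aₖ₊₁ = ⌊(a₀+mₖ₊₁)/dₖ₊₁⌋:
  k=1: m=9, d=10, a=1
  k=2: m=1, d=9, a=1
  k=3: m=8, d=3, a=5
  k=4: m=7, d=14, a=1
  k=5: m=7, d=3, a=5
  k=6: m=8, d=9, a=1
  k=7: m=1, d=10, a=1
  k=8: m=9, d=1, a=18
d=1 and a=2a₀=18 at k=8, so the next step gives (m, d) = (9, 10) again — its k=1 value — and the period has length 8.

[9; 1, 1, 5, 1, 5, 1, 1, 18]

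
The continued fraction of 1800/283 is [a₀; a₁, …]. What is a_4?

1800 = 6·283 + 102   →  a_0 = 6
283 = 2·102 + 79   →  a_1 = 2
102 = 1·79 + 23   →  a_2 = 1
79 = 3·23 + 10   →  a_3 = 3
23 = 2·10 + 3   →  a_4 = 2

2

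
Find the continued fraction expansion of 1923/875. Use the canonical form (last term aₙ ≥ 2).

[2; 5, 17, 3, 3]

1923 = 2×875 + 173
875 = 5×173 + 10
173 = 17×10 + 3
10 = 3×3 + 1
3 = 3×1 + 0  (stop)
So 1923/875 = [2; 5, 17, 3, 3].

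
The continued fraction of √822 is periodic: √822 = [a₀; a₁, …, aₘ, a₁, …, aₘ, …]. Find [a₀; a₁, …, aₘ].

[28; 1, 2, 28, 2, 1, 56]

a₀ = ⌊√822⌋ = 28.
With m₀=0, d₀=1 and mₖ₊₁ = dₖaₖ − mₖ, dₖ₊₁ = (n − mₖ₊₁²)/dₖ, aₖ₊₁ = ⌊(a₀+mₖ₊₁)/dₖ₊₁⌋:
  k=1: m=28, d=38, a=1
  k=2: m=10, d=19, a=2
  k=3: m=28, d=2, a=28
  k=4: m=28, d=19, a=2
  k=5: m=10, d=38, a=1
  k=6: m=28, d=1, a=56
d=1 and a=2a₀=56 at k=6, so the next step gives (m, d) = (28, 38) again — its k=1 value — and the period has length 6.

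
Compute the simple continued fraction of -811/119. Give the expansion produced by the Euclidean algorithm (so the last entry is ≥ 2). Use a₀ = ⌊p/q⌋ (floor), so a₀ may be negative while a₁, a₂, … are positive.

-811 = -7·119 + 22
119 = 5·22 + 9
22 = 2·9 + 4
9 = 2·4 + 1
4 = 4·1 + 0  (stop)
So -811/119 = [-7; 5, 2, 2, 4].

[-7; 5, 2, 2, 4]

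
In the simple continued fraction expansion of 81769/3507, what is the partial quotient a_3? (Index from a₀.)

18

81769 = 23·3507 + 1108   →  a_0 = 23
3507 = 3·1108 + 183   →  a_1 = 3
1108 = 6·183 + 10   →  a_2 = 6
183 = 18·10 + 3   →  a_3 = 18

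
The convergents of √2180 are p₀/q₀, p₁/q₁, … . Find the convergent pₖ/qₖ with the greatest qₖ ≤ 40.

√2180 = [46; 1, 2, 4, 2, 1, 92, …] (period length 6).
Convergents:
  p_0/q_0 = 46/1
  p_1/q_1 = 47/1
  p_2/q_2 = 140/3
  p_3/q_3 = 607/13
  p_4/q_4 = 1354/29
  p_5/q_5 = 1961/42
q_4 = 29 ≤ 40 < 42 = q_5, so the answer is 1354/29.

1354/29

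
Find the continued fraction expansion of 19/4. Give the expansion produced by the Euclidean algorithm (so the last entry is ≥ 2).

19 = 4·4 + 3
4 = 1·3 + 1
3 = 3·1 + 0  (stop)
So 19/4 = [4; 1, 3].

[4; 1, 3]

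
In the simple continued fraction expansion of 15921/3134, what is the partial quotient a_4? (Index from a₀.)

2

15921 = 5·3134 + 251   →  a_0 = 5
3134 = 12·251 + 122   →  a_1 = 12
251 = 2·122 + 7   →  a_2 = 2
122 = 17·7 + 3   →  a_3 = 17
7 = 2·3 + 1   →  a_4 = 2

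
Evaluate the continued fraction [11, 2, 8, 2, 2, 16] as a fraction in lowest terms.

16749/1460

Fold from the inside: start with 16/1.
  2 + 1/16 = 33/16
  2 + 16/33 = 82/33
  8 + 33/82 = 689/82
  2 + 82/689 = 1460/689
  11 + 689/1460 = 16749/1460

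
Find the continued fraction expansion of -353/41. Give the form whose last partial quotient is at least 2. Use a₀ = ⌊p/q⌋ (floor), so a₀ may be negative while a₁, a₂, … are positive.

-353 = -9*41 + 16
41 = 2*16 + 9
16 = 1*9 + 7
9 = 1*7 + 2
7 = 3*2 + 1
2 = 2*1 + 0  (stop)
So -353/41 = [-9; 2, 1, 1, 3, 2].

[-9; 2, 1, 1, 3, 2]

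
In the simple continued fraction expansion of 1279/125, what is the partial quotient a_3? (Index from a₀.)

1279 = 10·125 + 29   →  a_0 = 10
125 = 4·29 + 9   →  a_1 = 4
29 = 3·9 + 2   →  a_2 = 3
9 = 4·2 + 1   →  a_3 = 4

4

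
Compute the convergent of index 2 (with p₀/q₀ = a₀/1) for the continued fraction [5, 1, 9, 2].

59/10

Using pₖ = aₖpₖ₋₁ + pₖ₋₂, qₖ = aₖqₖ₋₁ + qₖ₋₂ (with p₋₁=1, p₋₂=0, q₋₁=0, q₋₂=1):
  k=0: a=5, p=5, q=1
  k=1: a=1, p=6, q=1
  k=2: a=9, p=59, q=10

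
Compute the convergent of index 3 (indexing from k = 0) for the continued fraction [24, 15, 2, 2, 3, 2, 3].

1853/77

Using pₖ = aₖpₖ₋₁ + pₖ₋₂, qₖ = aₖqₖ₋₁ + qₖ₋₂ (with p₋₁=1, p₋₂=0, q₋₁=0, q₋₂=1):
  k=0: a=24, p=24, q=1
  k=1: a=15, p=361, q=15
  k=2: a=2, p=746, q=31
  k=3: a=2, p=1853, q=77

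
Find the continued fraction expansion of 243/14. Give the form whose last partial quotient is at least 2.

[17; 2, 1, 4]

243 = 17·14 + 5
14 = 2·5 + 4
5 = 1·4 + 1
4 = 4·1 + 0  (stop)
So 243/14 = [17; 2, 1, 4].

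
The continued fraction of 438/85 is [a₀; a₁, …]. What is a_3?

1

438 = 5·85 + 13   →  a_0 = 5
85 = 6·13 + 7   →  a_1 = 6
13 = 1·7 + 6   →  a_2 = 1
7 = 1·6 + 1   →  a_3 = 1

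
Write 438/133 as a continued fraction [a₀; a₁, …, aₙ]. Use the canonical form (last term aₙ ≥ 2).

[3; 3, 2, 2, 3, 2]

438 = 3·133 + 39
133 = 3·39 + 16
39 = 2·16 + 7
16 = 2·7 + 2
7 = 3·2 + 1
2 = 2·1 + 0  (stop)
So 438/133 = [3; 3, 2, 2, 3, 2].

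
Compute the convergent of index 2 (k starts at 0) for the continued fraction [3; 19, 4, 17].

Using pₖ = aₖpₖ₋₁ + pₖ₋₂, qₖ = aₖqₖ₋₁ + qₖ₋₂ (with p₋₁=1, p₋₂=0, q₋₁=0, q₋₂=1):
  k=0: a=3, p=3, q=1
  k=1: a=19, p=58, q=19
  k=2: a=4, p=235, q=77

235/77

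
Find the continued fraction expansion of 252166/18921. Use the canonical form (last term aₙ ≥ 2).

252166 = 13*18921 + 6193
18921 = 3*6193 + 342
6193 = 18*342 + 37
342 = 9*37 + 9
37 = 4*9 + 1
9 = 9*1 + 0  (stop)
So 252166/18921 = [13; 3, 18, 9, 4, 9].

[13; 3, 18, 9, 4, 9]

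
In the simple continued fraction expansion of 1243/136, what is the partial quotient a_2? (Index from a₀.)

6

1243 = 9·136 + 19   →  a_0 = 9
136 = 7·19 + 3   →  a_1 = 7
19 = 6·3 + 1   →  a_2 = 6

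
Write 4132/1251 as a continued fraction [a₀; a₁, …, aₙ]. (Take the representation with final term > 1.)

[3; 3, 3, 3, 12, 3]

4132 = 3·1251 + 379
1251 = 3·379 + 114
379 = 3·114 + 37
114 = 3·37 + 3
37 = 12·3 + 1
3 = 3·1 + 0  (stop)
So 4132/1251 = [3; 3, 3, 3, 12, 3].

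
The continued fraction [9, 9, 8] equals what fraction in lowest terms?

Using pₖ = aₖpₖ₋₁ + pₖ₋₂ and qₖ = aₖqₖ₋₁ + qₖ₋₂:
  k=0: a=9, p=9, q=1
  k=1: a=9, p=82, q=9
  k=2: a=8, p=665, q=73

665/73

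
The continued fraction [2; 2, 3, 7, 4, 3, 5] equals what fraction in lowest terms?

Using pₖ = aₖpₖ₋₁ + pₖ₋₂ and qₖ = aₖqₖ₋₁ + qₖ₋₂:
  k=0: a=2, p=2, q=1
  k=1: a=2, p=5, q=2
  k=2: a=3, p=17, q=7
  k=3: a=7, p=124, q=51
  k=4: a=4, p=513, q=211
  k=5: a=3, p=1663, q=684
  k=6: a=5, p=8828, q=3631

8828/3631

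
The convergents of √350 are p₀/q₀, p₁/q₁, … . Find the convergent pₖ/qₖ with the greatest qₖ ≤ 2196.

16931/905

√350 = [18; 1, 2, 2, 2, 1, 36, …] (period length 6).
Convergents:
  p_0/q_0 = 18/1
  p_1/q_1 = 19/1
  p_2/q_2 = 56/3
  p_3/q_3 = 131/7
  p_4/q_4 = 318/17
  p_5/q_5 = 449/24
  p_6/q_6 = 16482/881
  p_7/q_7 = 16931/905
  p_8/q_8 = 50344/2691
q_7 = 905 ≤ 2196 < 2691 = q_8, so the answer is 16931/905.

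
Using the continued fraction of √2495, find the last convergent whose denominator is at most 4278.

99850/1999

√2495 = [49; 1, 18, 1, 98, …] (period length 4).
Convergents:
  p_0/q_0 = 49/1
  p_1/q_1 = 50/1
  p_2/q_2 = 949/19
  p_3/q_3 = 999/20
  p_4/q_4 = 98851/1979
  p_5/q_5 = 99850/1999
  p_6/q_6 = 1896151/37961
q_5 = 1999 ≤ 4278 < 37961 = q_6, so the answer is 99850/1999.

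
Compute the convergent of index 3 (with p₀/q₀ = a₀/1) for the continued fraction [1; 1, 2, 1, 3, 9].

7/4

Using pₖ = aₖpₖ₋₁ + pₖ₋₂, qₖ = aₖqₖ₋₁ + qₖ₋₂ (with p₋₁=1, p₋₂=0, q₋₁=0, q₋₂=1):
  k=0: a=1, p=1, q=1
  k=1: a=1, p=2, q=1
  k=2: a=2, p=5, q=3
  k=3: a=1, p=7, q=4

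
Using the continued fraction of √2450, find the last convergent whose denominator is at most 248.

√2450 = [49; 2, 98, …] (period length 2).
Convergents:
  p_0/q_0 = 49/1
  p_1/q_1 = 99/2
  p_2/q_2 = 9751/197
  p_3/q_3 = 19601/396
q_2 = 197 ≤ 248 < 396 = q_3, so the answer is 9751/197.

9751/197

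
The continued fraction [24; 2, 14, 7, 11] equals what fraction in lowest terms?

55919/2284

Fold from the inside: start with 11/1.
  7 + 1/11 = 78/11
  14 + 11/78 = 1103/78
  2 + 78/1103 = 2284/1103
  24 + 1103/2284 = 55919/2284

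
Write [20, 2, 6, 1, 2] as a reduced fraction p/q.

Using pₖ = aₖpₖ₋₁ + pₖ₋₂ and qₖ = aₖqₖ₋₁ + qₖ₋₂:
  k=0: a=20, p=20, q=1
  k=1: a=2, p=41, q=2
  k=2: a=6, p=266, q=13
  k=3: a=1, p=307, q=15
  k=4: a=2, p=880, q=43

880/43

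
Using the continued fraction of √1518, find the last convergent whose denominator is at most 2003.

√1518 = [38; 1, 24, 1, 76, …] (period length 4).
Convergents:
  p_0/q_0 = 38/1
  p_1/q_1 = 39/1
  p_2/q_2 = 974/25
  p_3/q_3 = 1013/26
  p_4/q_4 = 77962/2001
  p_5/q_5 = 78975/2027
q_4 = 2001 ≤ 2003 < 2027 = q_5, so the answer is 77962/2001.

77962/2001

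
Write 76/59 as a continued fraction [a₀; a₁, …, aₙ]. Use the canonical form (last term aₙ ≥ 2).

76 = 1*59 + 17
59 = 3*17 + 8
17 = 2*8 + 1
8 = 8*1 + 0  (stop)
So 76/59 = [1; 3, 2, 8].

[1; 3, 2, 8]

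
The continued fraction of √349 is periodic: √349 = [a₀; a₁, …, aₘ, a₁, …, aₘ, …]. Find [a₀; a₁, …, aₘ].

[18; 1, 2, 7, 7, 2, 1, 36]

a₀ = ⌊√349⌋ = 18.
With m₀=0, d₀=1 and mₖ₊₁ = dₖaₖ − mₖ, dₖ₊₁ = (n − mₖ₊₁²)/dₖ, aₖ₊₁ = ⌊(a₀+mₖ₊₁)/dₖ₊₁⌋:
  k=1: m=18, d=25, a=1
  k=2: m=7, d=12, a=2
  k=3: m=17, d=5, a=7
  k=4: m=18, d=5, a=7
  k=5: m=17, d=12, a=2
  k=6: m=7, d=25, a=1
  k=7: m=18, d=1, a=36
d=1 and a=2a₀=36 at k=7, so the next step gives (m, d) = (18, 25) again — its k=1 value — and the period has length 7.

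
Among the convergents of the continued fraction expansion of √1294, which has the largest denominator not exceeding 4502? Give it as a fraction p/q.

93204/2591

√1294 = [35; 1, 34, 1, 70, …] (period length 4).
Convergents:
  p_0/q_0 = 35/1
  p_1/q_1 = 36/1
  p_2/q_2 = 1259/35
  p_3/q_3 = 1295/36
  p_4/q_4 = 91909/2555
  p_5/q_5 = 93204/2591
  p_6/q_6 = 3260845/90649
q_5 = 2591 ≤ 4502 < 90649 = q_6, so the answer is 93204/2591.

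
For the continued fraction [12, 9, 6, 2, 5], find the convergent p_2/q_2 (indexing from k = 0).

666/55

Using pₖ = aₖpₖ₋₁ + pₖ₋₂, qₖ = aₖqₖ₋₁ + qₖ₋₂ (with p₋₁=1, p₋₂=0, q₋₁=0, q₋₂=1):
  k=0: a=12, p=12, q=1
  k=1: a=9, p=109, q=9
  k=2: a=6, p=666, q=55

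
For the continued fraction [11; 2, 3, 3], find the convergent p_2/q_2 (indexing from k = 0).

80/7

Using pₖ = aₖpₖ₋₁ + pₖ₋₂, qₖ = aₖqₖ₋₁ + qₖ₋₂ (with p₋₁=1, p₋₂=0, q₋₁=0, q₋₂=1):
  k=0: a=11, p=11, q=1
  k=1: a=2, p=23, q=2
  k=2: a=3, p=80, q=7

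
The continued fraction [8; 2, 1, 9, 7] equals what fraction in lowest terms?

1719/206

Using pₖ = aₖpₖ₋₁ + pₖ₋₂ and qₖ = aₖqₖ₋₁ + qₖ₋₂:
  k=0: a=8, p=8, q=1
  k=1: a=2, p=17, q=2
  k=2: a=1, p=25, q=3
  k=3: a=9, p=242, q=29
  k=4: a=7, p=1719, q=206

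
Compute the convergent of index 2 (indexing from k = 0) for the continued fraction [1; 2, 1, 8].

Using pₖ = aₖpₖ₋₁ + pₖ₋₂, qₖ = aₖqₖ₋₁ + qₖ₋₂ (with p₋₁=1, p₋₂=0, q₋₁=0, q₋₂=1):
  k=0: a=1, p=1, q=1
  k=1: a=2, p=3, q=2
  k=2: a=1, p=4, q=3

4/3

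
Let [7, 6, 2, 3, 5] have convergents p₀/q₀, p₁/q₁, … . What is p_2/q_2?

93/13

Using pₖ = aₖpₖ₋₁ + pₖ₋₂, qₖ = aₖqₖ₋₁ + qₖ₋₂ (with p₋₁=1, p₋₂=0, q₋₁=0, q₋₂=1):
  k=0: a=7, p=7, q=1
  k=1: a=6, p=43, q=6
  k=2: a=2, p=93, q=13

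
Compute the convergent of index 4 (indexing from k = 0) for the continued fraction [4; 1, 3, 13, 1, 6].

271/57

Using pₖ = aₖpₖ₋₁ + pₖ₋₂, qₖ = aₖqₖ₋₁ + qₖ₋₂ (with p₋₁=1, p₋₂=0, q₋₁=0, q₋₂=1):
  k=0: a=4, p=4, q=1
  k=1: a=1, p=5, q=1
  k=2: a=3, p=19, q=4
  k=3: a=13, p=252, q=53
  k=4: a=1, p=271, q=57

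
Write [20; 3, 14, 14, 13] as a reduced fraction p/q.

160735/7908

Fold from the inside: start with 13/1.
  14 + 1/13 = 183/13
  14 + 13/183 = 2575/183
  3 + 183/2575 = 7908/2575
  20 + 2575/7908 = 160735/7908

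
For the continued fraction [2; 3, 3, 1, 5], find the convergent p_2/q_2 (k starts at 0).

Using pₖ = aₖpₖ₋₁ + pₖ₋₂, qₖ = aₖqₖ₋₁ + qₖ₋₂ (with p₋₁=1, p₋₂=0, q₋₁=0, q₋₂=1):
  k=0: a=2, p=2, q=1
  k=1: a=3, p=7, q=3
  k=2: a=3, p=23, q=10

23/10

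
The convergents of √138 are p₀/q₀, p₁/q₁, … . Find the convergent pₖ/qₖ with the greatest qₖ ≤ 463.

4417/376

√138 = [11; 1, 2, 1, 22, …] (period length 4).
Convergents:
  p_0/q_0 = 11/1
  p_1/q_1 = 12/1
  p_2/q_2 = 35/3
  p_3/q_3 = 47/4
  p_4/q_4 = 1069/91
  p_5/q_5 = 1116/95
  p_6/q_6 = 3301/281
  p_7/q_7 = 4417/376
  p_8/q_8 = 100475/8553
q_7 = 376 ≤ 463 < 8553 = q_8, so the answer is 4417/376.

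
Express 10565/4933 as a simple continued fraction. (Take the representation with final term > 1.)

10565 = 2×4933 + 699
4933 = 7×699 + 40
699 = 17×40 + 19
40 = 2×19 + 2
19 = 9×2 + 1
2 = 2×1 + 0  (stop)
So 10565/4933 = [2; 7, 17, 2, 9, 2].

[2; 7, 17, 2, 9, 2]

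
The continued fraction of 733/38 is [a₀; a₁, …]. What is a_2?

2

733 = 19·38 + 11   →  a_0 = 19
38 = 3·11 + 5   →  a_1 = 3
11 = 2·5 + 1   →  a_2 = 2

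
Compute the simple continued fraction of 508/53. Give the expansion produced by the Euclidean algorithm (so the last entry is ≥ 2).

508 = 9·53 + 31
53 = 1·31 + 22
31 = 1·22 + 9
22 = 2·9 + 4
9 = 2·4 + 1
4 = 4·1 + 0  (stop)
So 508/53 = [9; 1, 1, 2, 2, 4].

[9; 1, 1, 2, 2, 4]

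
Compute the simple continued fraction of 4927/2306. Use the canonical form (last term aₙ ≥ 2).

4927 = 2*2306 + 315
2306 = 7*315 + 101
315 = 3*101 + 12
101 = 8*12 + 5
12 = 2*5 + 2
5 = 2*2 + 1
2 = 2*1 + 0  (stop)
So 4927/2306 = [2; 7, 3, 8, 2, 2, 2].

[2; 7, 3, 8, 2, 2, 2]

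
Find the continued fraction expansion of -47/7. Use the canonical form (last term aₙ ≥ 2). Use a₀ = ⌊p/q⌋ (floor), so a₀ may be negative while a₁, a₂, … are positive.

-47 = -7×7 + 2
7 = 3×2 + 1
2 = 2×1 + 0  (stop)
So -47/7 = [-7; 3, 2].

[-7; 3, 2]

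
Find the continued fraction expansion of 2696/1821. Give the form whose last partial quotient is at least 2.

2696 = 1×1821 + 875
1821 = 2×875 + 71
875 = 12×71 + 23
71 = 3×23 + 2
23 = 11×2 + 1
2 = 2×1 + 0  (stop)
So 2696/1821 = [1; 2, 12, 3, 11, 2].

[1; 2, 12, 3, 11, 2]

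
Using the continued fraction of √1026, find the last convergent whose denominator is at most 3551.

65632/2049

√1026 = [32; 32, 64, …] (period length 2).
Convergents:
  p_0/q_0 = 32/1
  p_1/q_1 = 1025/32
  p_2/q_2 = 65632/2049
  p_3/q_3 = 2101249/65600
q_2 = 2049 ≤ 3551 < 65600 = q_3, so the answer is 65632/2049.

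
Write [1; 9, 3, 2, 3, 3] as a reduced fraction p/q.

Fold from the inside: start with 3/1.
  3 + 1/3 = 10/3
  2 + 3/10 = 23/10
  3 + 10/23 = 79/23
  9 + 23/79 = 734/79
  1 + 79/734 = 813/734

813/734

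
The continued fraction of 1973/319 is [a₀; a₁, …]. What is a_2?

2

1973 = 6·319 + 59   →  a_0 = 6
319 = 5·59 + 24   →  a_1 = 5
59 = 2·24 + 11   →  a_2 = 2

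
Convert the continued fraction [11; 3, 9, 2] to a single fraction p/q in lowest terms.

668/59

Using pₖ = aₖpₖ₋₁ + pₖ₋₂ and qₖ = aₖqₖ₋₁ + qₖ₋₂:
  k=0: a=11, p=11, q=1
  k=1: a=3, p=34, q=3
  k=2: a=9, p=317, q=28
  k=3: a=2, p=668, q=59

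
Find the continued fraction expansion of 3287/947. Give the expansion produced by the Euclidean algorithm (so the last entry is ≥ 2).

[3; 2, 8, 9, 6]

3287 = 3·947 + 446
947 = 2·446 + 55
446 = 8·55 + 6
55 = 9·6 + 1
6 = 6·1 + 0  (stop)
So 3287/947 = [3; 2, 8, 9, 6].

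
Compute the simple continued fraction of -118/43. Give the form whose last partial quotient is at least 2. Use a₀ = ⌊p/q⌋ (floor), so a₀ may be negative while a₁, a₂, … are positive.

-118 = -3*43 + 11
43 = 3*11 + 10
11 = 1*10 + 1
10 = 10*1 + 0  (stop)
So -118/43 = [-3; 3, 1, 10].

[-3; 3, 1, 10]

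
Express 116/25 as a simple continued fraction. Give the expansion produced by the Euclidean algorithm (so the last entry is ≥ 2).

[4; 1, 1, 1, 3, 2]

116 = 4*25 + 16
25 = 1*16 + 9
16 = 1*9 + 7
9 = 1*7 + 2
7 = 3*2 + 1
2 = 2*1 + 0  (stop)
So 116/25 = [4; 1, 1, 1, 3, 2].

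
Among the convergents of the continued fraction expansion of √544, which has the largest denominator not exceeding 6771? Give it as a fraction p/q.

√544 = [23; 3, 11, 3, 46, …] (period length 4).
Convergents:
  p_0/q_0 = 23/1
  p_1/q_1 = 70/3
  p_2/q_2 = 793/34
  p_3/q_3 = 2449/105
  p_4/q_4 = 113447/4864
  p_5/q_5 = 342790/14697
q_4 = 4864 ≤ 6771 < 14697 = q_5, so the answer is 113447/4864.

113447/4864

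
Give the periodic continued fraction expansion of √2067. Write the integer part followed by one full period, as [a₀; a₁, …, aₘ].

[45; 2, 6, 2, 90]

a₀ = ⌊√2067⌋ = 45.
With m₀=0, d₀=1 and mₖ₊₁ = dₖaₖ − mₖ, dₖ₊₁ = (n − mₖ₊₁²)/dₖ, aₖ₊₁ = ⌊(a₀+mₖ₊₁)/dₖ₊₁⌋:
  k=1: m=45, d=42, a=2
  k=2: m=39, d=13, a=6
  k=3: m=39, d=42, a=2
  k=4: m=45, d=1, a=90
d=1 and a=2a₀=90 at k=4, so the next step gives (m, d) = (45, 42) again — its k=1 value — and the period has length 4.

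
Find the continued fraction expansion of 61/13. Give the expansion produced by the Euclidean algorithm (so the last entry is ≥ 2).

61 = 4·13 + 9
13 = 1·9 + 4
9 = 2·4 + 1
4 = 4·1 + 0  (stop)
So 61/13 = [4; 1, 2, 4].

[4; 1, 2, 4]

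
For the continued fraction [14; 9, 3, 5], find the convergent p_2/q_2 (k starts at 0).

395/28

Using pₖ = aₖpₖ₋₁ + pₖ₋₂, qₖ = aₖqₖ₋₁ + qₖ₋₂ (with p₋₁=1, p₋₂=0, q₋₁=0, q₋₂=1):
  k=0: a=14, p=14, q=1
  k=1: a=9, p=127, q=9
  k=2: a=3, p=395, q=28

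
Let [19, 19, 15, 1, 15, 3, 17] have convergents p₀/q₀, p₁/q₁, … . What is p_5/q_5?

283653/14888

Using pₖ = aₖpₖ₋₁ + pₖ₋₂, qₖ = aₖqₖ₋₁ + qₖ₋₂ (with p₋₁=1, p₋₂=0, q₋₁=0, q₋₂=1):
  k=0: a=19, p=19, q=1
  k=1: a=19, p=362, q=19
  k=2: a=15, p=5449, q=286
  k=3: a=1, p=5811, q=305
  k=4: a=15, p=92614, q=4861
  k=5: a=3, p=283653, q=14888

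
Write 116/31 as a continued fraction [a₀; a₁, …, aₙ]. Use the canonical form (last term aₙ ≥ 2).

[3; 1, 2, 1, 7]

116 = 3*31 + 23
31 = 1*23 + 8
23 = 2*8 + 7
8 = 1*7 + 1
7 = 7*1 + 0  (stop)
So 116/31 = [3; 1, 2, 1, 7].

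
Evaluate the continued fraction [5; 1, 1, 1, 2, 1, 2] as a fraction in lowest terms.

Fold from the inside: start with 2/1.
  1 + 1/2 = 3/2
  2 + 2/3 = 8/3
  1 + 3/8 = 11/8
  1 + 8/11 = 19/11
  1 + 11/19 = 30/19
  5 + 19/30 = 169/30

169/30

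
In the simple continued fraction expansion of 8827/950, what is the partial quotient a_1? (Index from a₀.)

8827 = 9·950 + 277   →  a_0 = 9
950 = 3·277 + 119   →  a_1 = 3

3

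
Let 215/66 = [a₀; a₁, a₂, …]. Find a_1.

3

215 = 3·66 + 17   →  a_0 = 3
66 = 3·17 + 15   →  a_1 = 3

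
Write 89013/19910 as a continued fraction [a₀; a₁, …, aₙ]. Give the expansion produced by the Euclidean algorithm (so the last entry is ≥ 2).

89013 = 4×19910 + 9373
19910 = 2×9373 + 1164
9373 = 8×1164 + 61
1164 = 19×61 + 5
61 = 12×5 + 1
5 = 5×1 + 0  (stop)
So 89013/19910 = [4; 2, 8, 19, 12, 5].

[4; 2, 8, 19, 12, 5]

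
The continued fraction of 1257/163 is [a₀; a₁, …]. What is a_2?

2

1257 = 7·163 + 116   →  a_0 = 7
163 = 1·116 + 47   →  a_1 = 1
116 = 2·47 + 22   →  a_2 = 2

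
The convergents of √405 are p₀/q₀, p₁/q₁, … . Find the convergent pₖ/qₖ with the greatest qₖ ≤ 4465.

51841/2576

√405 = [20; 8, 40, …] (period length 2).
Convergents:
  p_0/q_0 = 20/1
  p_1/q_1 = 161/8
  p_2/q_2 = 6460/321
  p_3/q_3 = 51841/2576
  p_4/q_4 = 2080100/103361
q_3 = 2576 ≤ 4465 < 103361 = q_4, so the answer is 51841/2576.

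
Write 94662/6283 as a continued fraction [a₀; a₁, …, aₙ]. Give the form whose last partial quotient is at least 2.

[15; 15, 14, 1, 8, 3]

94662 = 15*6283 + 417
6283 = 15*417 + 28
417 = 14*28 + 25
28 = 1*25 + 3
25 = 8*3 + 1
3 = 3*1 + 0  (stop)
So 94662/6283 = [15; 15, 14, 1, 8, 3].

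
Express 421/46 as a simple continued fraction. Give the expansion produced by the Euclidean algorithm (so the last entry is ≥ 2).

421 = 9×46 + 7
46 = 6×7 + 4
7 = 1×4 + 3
4 = 1×3 + 1
3 = 3×1 + 0  (stop)
So 421/46 = [9; 6, 1, 1, 3].

[9; 6, 1, 1, 3]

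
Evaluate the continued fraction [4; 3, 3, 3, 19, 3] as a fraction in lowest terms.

Fold from the inside: start with 3/1.
  19 + 1/3 = 58/3
  3 + 3/58 = 177/58
  3 + 58/177 = 589/177
  3 + 177/589 = 1944/589
  4 + 589/1944 = 8365/1944

8365/1944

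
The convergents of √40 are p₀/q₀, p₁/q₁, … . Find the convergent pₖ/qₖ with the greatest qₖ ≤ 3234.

√40 = [6; 3, 12, …] (period length 2).
Convergents:
  p_0/q_0 = 6/1
  p_1/q_1 = 19/3
  p_2/q_2 = 234/37
  p_3/q_3 = 721/114
  p_4/q_4 = 8886/1405
  p_5/q_5 = 27379/4329
q_4 = 1405 ≤ 3234 < 4329 = q_5, so the answer is 8886/1405.

8886/1405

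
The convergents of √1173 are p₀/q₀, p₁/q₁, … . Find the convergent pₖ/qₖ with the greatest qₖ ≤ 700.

9350/273

√1173 = [34; 4, 68, …] (period length 2).
Convergents:
  p_0/q_0 = 34/1
  p_1/q_1 = 137/4
  p_2/q_2 = 9350/273
  p_3/q_3 = 37537/1096
q_2 = 273 ≤ 700 < 1096 = q_3, so the answer is 9350/273.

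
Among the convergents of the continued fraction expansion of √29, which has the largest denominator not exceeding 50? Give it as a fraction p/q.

70/13

√29 = [5; 2, 1, 1, 2, 10, …] (period length 5).
Convergents:
  p_0/q_0 = 5/1
  p_1/q_1 = 11/2
  p_2/q_2 = 16/3
  p_3/q_3 = 27/5
  p_4/q_4 = 70/13
  p_5/q_5 = 727/135
q_4 = 13 ≤ 50 < 135 = q_5, so the answer is 70/13.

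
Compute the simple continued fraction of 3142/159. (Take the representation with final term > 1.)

[19; 1, 3, 5, 2, 3]

3142 = 19*159 + 121
159 = 1*121 + 38
121 = 3*38 + 7
38 = 5*7 + 3
7 = 2*3 + 1
3 = 3*1 + 0  (stop)
So 3142/159 = [19; 1, 3, 5, 2, 3].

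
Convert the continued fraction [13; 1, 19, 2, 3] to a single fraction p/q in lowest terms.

Fold from the inside: start with 3/1.
  2 + 1/3 = 7/3
  19 + 3/7 = 136/7
  1 + 7/136 = 143/136
  13 + 136/143 = 1995/143

1995/143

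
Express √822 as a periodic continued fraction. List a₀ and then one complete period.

a₀ = ⌊√822⌋ = 28.

[28; 1, 2, 28, 2, 1, 56]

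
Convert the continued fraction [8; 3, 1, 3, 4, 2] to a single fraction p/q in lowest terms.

1182/143

Fold from the inside: start with 2/1.
  4 + 1/2 = 9/2
  3 + 2/9 = 29/9
  1 + 9/29 = 38/29
  3 + 29/38 = 143/38
  8 + 38/143 = 1182/143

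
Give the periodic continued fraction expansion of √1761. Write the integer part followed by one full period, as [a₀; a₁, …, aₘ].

a₀ = ⌊√1761⌋ = 41.
With m₀=0, d₀=1 and mₖ₊₁ = dₖaₖ − mₖ, dₖ₊₁ = (n − mₖ₊₁²)/dₖ, aₖ₊₁ = ⌊(a₀+mₖ₊₁)/dₖ₊₁⌋:
  k=1: m=41, d=80, a=1
  k=2: m=39, d=3, a=26
  k=3: m=39, d=80, a=1
  k=4: m=41, d=1, a=82
d=1 and a=2a₀=82 at k=4, so the next step gives (m, d) = (41, 80) again — its k=1 value — and the period has length 4.

[41; 1, 26, 1, 82]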